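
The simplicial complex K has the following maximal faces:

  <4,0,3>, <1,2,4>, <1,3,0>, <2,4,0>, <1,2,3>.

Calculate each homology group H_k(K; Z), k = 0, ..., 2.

H_0 ≅ Z,  H_1 ≅ Z,  H_2 = 0.

Take the total order 0 < 1 < 2 < 3 < 4 on the vertex set. Then K (dimension 2) consists of the simplices:

  0-simplices (5): [0], [1], [2], [3], [4]
  1-simplices (10): [0,1], [0,2], [0,3], [0,4], [1,2], [1,3], [1,4], [2,3], [2,4], [3,4]
  2-simplices (5): [0,1,3], [0,2,4], [0,3,4], [1,2,3], [1,2,4]

Hence C_0 ≅ Z^5, C_1 ≅ Z^10, C_2 ≅ Z^5.

The boundary map ∂_1: C_1 → C_0 sends each edge [p,q] (with p < q) to q − p.
This gives a 5×10 integer matrix of rank 4; reducing to Smith normal form yields diagonal entries (1,1,1,1).

∂_2: C_2 → C_1 acts by ∂[p,q,r] = [q,r] − [p,r] + [p,q]. For instance
  ∂[0,2,4] = [2,4] − [0,4] + [0,2],
  ∂[0,1,3] = [1,3] − [0,3] + [0,1].
The 10×5 boundary matrix has rank 5 and Smith normal form diag(1,1,1,1,1).

Now H_k = ker ∂_k / im ∂_{k+1}, so:

  H_0: rank C_0 − rank ∂_1 = 5 − 4 = 1, and the invariant factors of ∂_1 are all 1, so H_0 = Z.
  H_1: rank ker ∂_1 − rank ∂_2 = (10 − 4) − 5 = 1, and the invariant factors of ∂_2 are all 1, so H_1 = Z.
  H_2: rank ker ∂_2 − rank ∂_3 = (5 − 5) − 0 = 0, and there is no ∂_3, so H_2 = 0.

As a check, the Euler characteristic is 5 − 10 + 5 = 0, which agrees with 1 − 1 + 0 = 0.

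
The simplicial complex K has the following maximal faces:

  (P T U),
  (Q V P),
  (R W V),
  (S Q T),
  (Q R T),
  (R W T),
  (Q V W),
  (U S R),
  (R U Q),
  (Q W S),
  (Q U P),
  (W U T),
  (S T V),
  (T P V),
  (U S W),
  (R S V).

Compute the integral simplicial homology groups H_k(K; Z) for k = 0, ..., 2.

Order the vertices as P < Q < R < S < T < U < V < W. Listing each simplex with vertices in this order, K has dimension 2 with simplices:

  0-simplices (8): P, Q, R, S, T, U, V, W
  1-simplices (24): PQ, PT, PU, PV, QR, QS, QT, QU, QV, QW, RS, RT, RU, RV, RW, ST, SU, SV, SW, TU, TV, TW, UW, VW
  2-simplices (16): PQU, PQV, PTU, PTV, QRT, QRU, QST, QSW, QVW, RSU, RSV, RTW, RVW, STV, SUW, TUW

Hence C_0 ≅ Z^8, C_1 ≅ Z^24, C_2 ≅ Z^16.

∂_1: C_1 → C_0 maps an edge to its endpoints' difference, ∂[p,q] = q − p.
The resulting 8×24 matrix has rank 7, and its Smith normal form has invariant factors (1,1,1,1,1,1,1).

∂_2: C_2 → C_1 acts by ∂[p,q,r] = [q,r] − [p,r] + [p,q]. For instance
  ∂QRU = RU − QU + QR,
  ∂QST = ST − QT + QS.
The resulting 24×16 matrix has rank 15, and its Smith normal form has invariant factors (1,1,1,1,1,1,1,1,1,1,1,1,1,1,1).

Reading off H_k = ker ∂_k / im ∂_{k+1}:

  H_0: rank C_0 − rank ∂_1 = 8 − 7 = 1, and the invariant factors of ∂_1 are all 1, so H_0 ≅ Z.
  H_1: rank ker ∂_1 − rank ∂_2 = (24 − 7) − 15 = 2, and the invariant factors of ∂_2 are all 1, so H_1 ≅ Z^2.
  H_2: rank ker ∂_2 − rank ∂_3 = (16 − 15) − 0 = 1, and there is no ∂_3, so H_2 ≅ Z.

H_0 ≅ Z,  H_1 ≅ Z^2,  H_2 ≅ Z.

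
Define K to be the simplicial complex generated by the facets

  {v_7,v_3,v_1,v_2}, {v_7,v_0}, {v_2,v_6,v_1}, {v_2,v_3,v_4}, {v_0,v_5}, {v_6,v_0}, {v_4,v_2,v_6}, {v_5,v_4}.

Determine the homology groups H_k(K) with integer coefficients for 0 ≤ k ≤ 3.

Fix the vertex order v_0 < v_1 < v_2 < v_3 < v_4 < v_5 < v_6 < v_7 and write every simplex with vertices in increasing order. Then dim K = 3 and the simplices of K are:

  0-simplices (8): [v_0], [v_1], [v_2], [v_3], [v_4], [v_5], [v_6], [v_7]
  1-simplices (15): (15 of them)
  2-simplices (7): [v_1,v_2,v_3], [v_1,v_2,v_6], [v_1,v_2,v_7], [v_1,v_3,v_7], [v_2,v_3,v_4], [v_2,v_3,v_7], [v_2,v_4,v_6]
  3-simplices (1): [v_1,v_2,v_3,v_7]

so the chain groups are C_0 ≅ Z^8, C_1 ≅ Z^15, C_2 ≅ Z^7, C_3 ≅ Z^1.

Boundary ∂_1: C_1 → C_0 is given by ∂[p,q] = [q] − [p]. For instance
  ∂[v_2,v_6] = [v_6] − [v_2].
The resulting 8×15 matrix has rank 7, and its Smith normal form has invariant factors (1,1,1,1,1,1,1).

∂_2: C_2 → C_1 sends each 2-simplex [p,q,r] to [q,r] − [p,r] + [p,q]. For instance
  ∂[v_1,v_3,v_7] = [v_3,v_7] − [v_1,v_7] + [v_1,v_3],
  ∂[v_2,v_3,v_4] = [v_3,v_4] − [v_2,v_4] + [v_2,v_3].
This gives a 15×7 integer matrix of rank 6; reducing to Smith normal form yields diagonal entries (1,1,1,1,1,1).

Boundary ∂_3: C_3 → C_2 sends each 3-simplex σ to the alternating sum Σ_i (−1)^i (σ with its i-th vertex removed). For instance
  ∂[v_1,v_2,v_3,v_7] = [v_2,v_3,v_7] − [v_1,v_3,v_7] + [v_1,v_2,v_7] − [v_1,v_2,v_3].
The resulting 7×1 matrix has rank 1, and its Smith normal form has invariant factors (1).

From H_k ≅ ker(∂_k) / im(∂_{k+1}) we obtain:

  H_0: rank C_0 − rank ∂_1 = 8 − 7 = 1, and the invariant factors of ∂_1 are all 1, so H_0 ≅ Z.
  H_1: rank ker ∂_1 − rank ∂_2 = (15 − 7) − 6 = 2, and the invariant factors of ∂_2 are all 1, so H_1 ≅ Z^2.
  H_2: rank ker ∂_2 − rank ∂_3 = (7 − 6) − 1 = 0, and the invariant factors of ∂_3 are all 1, so H_2 ≅ 0.
  H_3: rank ker ∂_3 − rank ∂_4 = (1 − 1) − 0 = 0, and there is no ∂_4, so H_3 ≅ 0.

H_0 = Z,  H_1 = Z^2,  H_2 = 0,  H_3 = 0.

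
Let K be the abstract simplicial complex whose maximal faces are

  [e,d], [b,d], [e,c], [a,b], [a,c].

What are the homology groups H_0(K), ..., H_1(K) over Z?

Fix the vertex order a < b < c < d < e and write every simplex with vertices in increasing order. Then dim K = 1 and the simplices of K are:

  0-simplices (5): a, b, c, d, e
  1-simplices (5): ab, ac, bd, ce, de

Hence C_0 ≅ Z^5, C_1 ≅ Z^5.

Boundary ∂_1: C_1 → C_0 is given by ∂[p,q] = [q] − [p].
As a 5×5 matrix over Z this has rank 4, with invariant factors (1,1,1,1).

Reading off H_k = ker ∂_k / im ∂_{k+1}:

  H_0: rank C_0 − rank ∂_1 = 5 − 4 = 1, and the invariant factors of ∂_1 are all 1, so H_0 ≅ Z.
  H_1: rank ker ∂_1 − rank ∂_2 = (5 − 4) − 0 = 1, and there is no ∂_2, so H_1 ≅ Z.

As a check, the Euler characteristic is 5 − 5 = 0, which agrees with 1 − 1 = 0.

H_0 = Z,  H_1 = Z.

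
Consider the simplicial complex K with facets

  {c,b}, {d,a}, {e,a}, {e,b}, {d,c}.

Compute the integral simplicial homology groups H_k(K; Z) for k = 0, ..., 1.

H_0 ≅ Z,  H_1 ≅ Z.

Fix the vertex order a < b < c < d < e and write every simplex with vertices in increasing order. Then dim K = 1 and the simplices of K are:

  0-simplices (5): a, b, c, d, e
  1-simplices (5): ad, ae, bc, be, cd

giving chain groups C_0 ≅ Z^5, C_1 ≅ Z^5.

The boundary map ∂_1: C_1 → C_0 is given by ∂[p,q] = [q] − [p].
The 5×5 boundary matrix has rank 4 and Smith normal form diag(1,1,1,1).

Reading off H_k = ker ∂_k / im ∂_{k+1}:

  H_0: rank C_0 − rank ∂_1 = 5 − 4 = 1, and the invariant factors of ∂_1 are all 1, so H_0 = Z.
  H_1: rank ker ∂_1 − rank ∂_2 = (5 − 4) − 0 = 1, and there is no ∂_2, so H_1 = Z.

As a check, the Euler characteristic is 5 − 5 = 0, which agrees with 1 − 1 = 0.
(K is a triangulation of the circle S^1.)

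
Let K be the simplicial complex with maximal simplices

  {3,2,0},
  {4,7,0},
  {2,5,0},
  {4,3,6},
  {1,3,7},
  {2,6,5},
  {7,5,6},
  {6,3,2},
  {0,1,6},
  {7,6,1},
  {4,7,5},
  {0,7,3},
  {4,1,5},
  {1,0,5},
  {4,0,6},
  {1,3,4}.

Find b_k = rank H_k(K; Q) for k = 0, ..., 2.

Fix the vertex order 0 < 1 < 2 < 3 < 4 < 5 < 6 < 7 and write every simplex with vertices in increasing order. Then dim K = 2 and the simplices of K are:

  0-simplices (8): [0], [1], [2], [3], [4], [5], [6], [7]
  1-simplices (24): (24 of them)
  2-simplices (16): [0,1,5], [0,1,6], [0,2,3], [0,2,5], [0,3,7], [0,4,6], [0,4,7], [1,3,4], [1,3,7], [1,4,5], [1,6,7], [2,3,6], [2,5,6], [3,4,6], [4,5,7], [5,6,7]

so the chain groups are C_0 ≅ Z^8, C_1 ≅ Z^24, C_2 ≅ Z^16.

Boundary ∂_1: C_1 → C_0 maps an edge to its endpoints' difference, ∂[p,q] = q − p.
This gives a 8×24 integer matrix of rank 7; reducing to Smith normal form yields diagonal entries (1,1,1,1,1,1,1).

Boundary ∂_2: C_2 → C_1 sends each 2-simplex [p,q,r] to [q,r] − [p,r] + [p,q]. For instance
  ∂[1,4,5] = [4,5] − [1,5] + [1,4],
  ∂[3,4,6] = [4,6] − [3,6] + [3,4].
As a 24×16 matrix over Z this has rank 15, with invariant factors (1,1,1,1,1,1,1,1,1,1,1,1,1,1,1).

Computing H_k = (kernel of ∂_k) / (image of ∂_{k+1}):

  H_0: rank C_0 − rank ∂_1 = 8 − 7 = 1, and the invariant factors of ∂_1 are all 1, so H_0 = Z.
  H_1: rank ker ∂_1 − rank ∂_2 = (24 − 7) − 15 = 2, and the invariant factors of ∂_2 are all 1, so H_1 = Z^2.
  H_2: rank ker ∂_2 − rank ∂_3 = (16 − 15) − 0 = 1, and there is no ∂_3, so H_2 = Z.

As a check, the Euler characteristic is 8 − 24 + 16 = 0, which agrees with 1 − 2 + 1 = 0.
(K is a triangulation of the torus T^2.)

Hence the Betti numbers are b_0 = 1, b_1 = 2, b_2 = 1.

b_0 = 1, b_1 = 2, b_2 = 1.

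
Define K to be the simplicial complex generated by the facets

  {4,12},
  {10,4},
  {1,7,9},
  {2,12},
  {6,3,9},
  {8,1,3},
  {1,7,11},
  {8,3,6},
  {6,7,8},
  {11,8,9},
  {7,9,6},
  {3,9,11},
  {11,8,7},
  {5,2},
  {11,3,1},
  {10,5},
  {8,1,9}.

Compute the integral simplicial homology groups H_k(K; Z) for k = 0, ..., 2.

Fix the vertex order 1 < 2 < 3 < 4 < 5 < 6 < 7 < 8 < 9 < 10 < 11 < 12 and write every simplex with vertices in increasing order. Then dim K = 2 and the simplices of K are:

  0-simplices (12): [1], [2], [3], [4], [5], [6], [7], [8], [9], [10], [11], [12]
  1-simplices (23): (23 of them)
  2-simplices (12): [1,3,8], [1,3,11], [1,7,9], [1,7,11], [1,8,9], [3,6,8], [3,6,9], [3,9,11], [6,7,8], [6,7,9], [7,8,11], [8,9,11]

so the chain groups are C_0 ≅ Z^12, C_1 ≅ Z^23, C_2 ≅ Z^12.

∂_1: C_1 → C_0 is given by ∂[p,q] = [q] − [p]. For instance
  ∂[3,11] = [11] − [3].
The 12×23 boundary matrix has rank 10 and Smith normal form diag(1,1,1,1,1,1,1,1,1,1).

∂_2: C_2 → C_1 maps a triangle to the signed sum of its edges. For instance
  ∂[3,6,9] = [6,9] − [3,9] + [3,6],
  ∂[1,3,11] = [3,11] − [1,11] + [1,3].
As a 23×12 matrix over Z this has rank 12, with invariant factors (1,1,1,1,1,1,1,1,1,1,1,2).

Reading off H_k = ker ∂_k / im ∂_{k+1}:

  H_0: rank C_0 − rank ∂_1 = 12 − 10 = 2, and the invariant factors of ∂_1 are all 1, so H_0 = Z^2.
  H_1: rank ker ∂_1 − rank ∂_2 = (23 − 10) − 12 = 1, and ∂_2 has invariant factor 2 > 1, so H_1 = Z ⊕ Z/2.
  H_2: rank ker ∂_2 − rank ∂_3 = (12 − 12) − 0 = 0, and there is no ∂_3, so H_2 = 0.

(K is a triangulation of the disjoint union of the circle S^1 and the real projective plane RP^2.)

H_0 ≅ Z^2,  H_1 ≅ Z ⊕ Z/2,  H_2 = 0.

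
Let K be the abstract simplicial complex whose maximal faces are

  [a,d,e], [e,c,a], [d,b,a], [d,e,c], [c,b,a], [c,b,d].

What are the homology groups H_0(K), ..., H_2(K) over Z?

H_0 ≅ Z,  H_1 = 0,  H_2 ≅ Z.

Take the total order a < b < c < d < e on the vertex set. Then K (dimension 2) consists of the simplices:

  0-simplices (5): a, b, c, d, e
  1-simplices (9): ab, ac, ad, ae, bc, bd, cd, ce, de
  2-simplices (6): abc, abd, ace, ade, bcd, cde

Hence C_0 ≅ Z^5, C_1 ≅ Z^9, C_2 ≅ Z^6.

∂_1: C_1 → C_0 is given by ∂[p,q] = [q] − [p]. For instance
  ∂ab = b − a.
The resulting 5×9 matrix has rank 4, and its Smith normal form has invariant factors (1,1,1,1).

∂_2: C_2 → C_1 acts by ∂[p,q,r] = [q,r] − [p,r] + [p,q]. For instance
  ∂bcd = cd − bd + bc,
  ∂ace = ce − ae + ac.
As a 9×6 matrix over Z this has rank 5, with invariant factors (1,1,1,1,1).

From H_k ≅ ker(∂_k) / im(∂_{k+1}) we obtain:

  H_0: rank C_0 − rank ∂_1 = 5 − 4 = 1, and the invariant factors of ∂_1 are all 1, so H_0 = Z.
  H_1: rank ker ∂_1 − rank ∂_2 = (9 − 4) − 5 = 0, and the invariant factors of ∂_2 are all 1, so H_1 = 0.
  H_2: rank ker ∂_2 − rank ∂_3 = (6 − 5) − 0 = 1, and there is no ∂_3, so H_2 = Z.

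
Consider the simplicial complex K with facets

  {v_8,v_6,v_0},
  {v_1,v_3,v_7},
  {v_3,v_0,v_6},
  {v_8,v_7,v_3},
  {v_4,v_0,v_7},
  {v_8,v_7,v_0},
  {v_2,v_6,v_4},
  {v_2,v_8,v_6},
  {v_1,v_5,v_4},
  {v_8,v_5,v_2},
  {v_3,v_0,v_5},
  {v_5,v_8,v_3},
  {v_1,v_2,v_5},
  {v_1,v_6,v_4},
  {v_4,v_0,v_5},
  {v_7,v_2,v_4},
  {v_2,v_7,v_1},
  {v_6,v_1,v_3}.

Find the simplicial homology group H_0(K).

Take the total order v_0 < v_1 < v_2 < v_3 < v_4 < v_5 < v_6 < v_7 < v_8 on the vertex set. Then K (dimension 2) consists of the simplices:

  0-simplices (9): [v_0], [v_1], [v_2], [v_3], [v_4], [v_5], [v_6], [v_7], [v_8]
  1-simplices (27): (27 of them)
  2-simplices (18): (18 of them)

so the chain groups are C_0 ≅ Z^9, C_1 ≅ Z^27, C_2 ≅ Z^18.

∂_1: C_1 → C_0 maps an edge to its endpoints' difference, ∂[p,q] = q − p.
The 9×27 boundary matrix has rank 8 and Smith normal form diag(1,1,1,1,1,1,1,1).

Boundary ∂_2: C_2 → C_1 sends each 2-simplex [p,q,r] to [q,r] − [p,r] + [p,q]. For instance
  ∂[v_0,v_4,v_7] = [v_4,v_7] − [v_0,v_7] + [v_0,v_4],
  ∂[v_3,v_5,v_8] = [v_5,v_8] − [v_3,v_8] + [v_3,v_5].
The 27×18 boundary matrix has rank 18 and Smith normal form diag(1,1,1,1,1,1,1,1,1,1,1,1,1,1,1,1,1,2).

Computing H_k = (kernel of ∂_k) / (image of ∂_{k+1}):

  H_0: rank C_0 − rank ∂_1 = 9 − 8 = 1, and the invariant factors of ∂_1 are all 1, so H_0 = Z.

(K is a triangulation of the Klein bottle.)

H_0 ≅ Z.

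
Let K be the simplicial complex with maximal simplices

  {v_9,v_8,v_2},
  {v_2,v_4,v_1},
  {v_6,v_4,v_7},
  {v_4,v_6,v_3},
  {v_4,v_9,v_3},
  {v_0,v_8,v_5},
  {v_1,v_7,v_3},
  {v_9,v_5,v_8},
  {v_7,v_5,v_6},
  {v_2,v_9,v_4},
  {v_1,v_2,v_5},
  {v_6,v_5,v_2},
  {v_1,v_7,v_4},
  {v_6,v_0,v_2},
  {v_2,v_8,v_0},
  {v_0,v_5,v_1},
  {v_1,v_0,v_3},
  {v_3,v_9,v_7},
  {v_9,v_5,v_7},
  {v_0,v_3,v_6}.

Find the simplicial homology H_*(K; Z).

K has 10 vertices, 30 edges, 20 triangles.
rank ∂_0 = 0, rank ∂_1 = 9 ⇒ b_0 = 10 − 0 − 9 = 1; all invariant factors of ∂_1 are 1 so no torsion. So H_0 ≅ Z.
rank ∂_1 = 9, rank ∂_2 = 20 ⇒ b_1 = 30 − 9 − 20 = 1; ∂_2 has invariant factor(s) [2] giving torsion. So H_1 ≅ Z ⊕ Z_2.
rank ∂_2 = 20, rank ∂_3 = 0 ⇒ b_2 = 20 − 20 − 0 = 0. So H_2 ≅ 0.

H_0 = Z,  H_1 = Z ⊕ Z_2,  H_2 = 0.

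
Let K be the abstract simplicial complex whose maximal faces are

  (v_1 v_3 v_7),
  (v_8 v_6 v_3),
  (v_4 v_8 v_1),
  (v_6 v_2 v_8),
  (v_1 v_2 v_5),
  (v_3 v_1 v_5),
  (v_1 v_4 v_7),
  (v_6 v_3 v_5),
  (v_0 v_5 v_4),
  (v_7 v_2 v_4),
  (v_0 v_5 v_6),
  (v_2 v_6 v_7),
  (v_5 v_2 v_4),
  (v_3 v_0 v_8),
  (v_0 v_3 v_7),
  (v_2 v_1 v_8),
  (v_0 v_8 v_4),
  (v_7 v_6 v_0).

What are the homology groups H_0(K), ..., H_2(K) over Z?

H_0 = Z,  H_1 = Z ⊕ Z/2,  H_2 = 0.

Fix the vertex order v_0 < v_1 < v_2 < v_3 < v_4 < v_5 < v_6 < v_7 < v_8 and write every simplex with vertices in increasing order. Then dim K = 2 and the simplices of K are:

  0-simplices (9): [v_0], [v_1], [v_2], [v_3], [v_4], [v_5], [v_6], [v_7], [v_8]
  1-simplices (27): (27 of them)
  2-simplices (18): (18 of them)

Hence C_0 ≅ Z^9, C_1 ≅ Z^27, C_2 ≅ Z^18.

∂_1: C_1 → C_0 is given by ∂[p,q] = [q] − [p]. For instance
  ∂[v_6,v_7] = [v_7] − [v_6].
The 9×27 boundary matrix has rank 8 and Smith normal form diag(1,1,1,1,1,1,1,1).

∂_2: C_2 → C_1 sends each 2-simplex [p,q,r] to [q,r] − [p,r] + [p,q]. For instance
  ∂[v_1,v_3,v_5] = [v_3,v_5] − [v_1,v_5] + [v_1,v_3],
  ∂[v_2,v_6,v_8] = [v_6,v_8] − [v_2,v_8] + [v_2,v_6].
This gives a 27×18 integer matrix of rank 18; reducing to Smith normal form yields diagonal entries (1,1,1,1,1,1,1,1,1,1,1,1,1,1,1,1,1,2).

Computing H_k = (kernel of ∂_k) / (image of ∂_{k+1}):

  H_0: rank C_0 − rank ∂_1 = 9 − 8 = 1, and the invariant factors of ∂_1 are all 1, so H_0 = Z.
  H_1: rank ker ∂_1 − rank ∂_2 = (27 − 8) − 18 = 1, and ∂_2 has invariant factor 2 > 1, so H_1 = Z ⊕ Z/2.
  H_2: rank ker ∂_2 − rank ∂_3 = (18 − 18) − 0 = 0, and there is no ∂_3, so H_2 = 0.

As a check, the Euler characteristic is 9 − 27 + 18 = 0, which agrees with 1 − 1 + 0 = 0.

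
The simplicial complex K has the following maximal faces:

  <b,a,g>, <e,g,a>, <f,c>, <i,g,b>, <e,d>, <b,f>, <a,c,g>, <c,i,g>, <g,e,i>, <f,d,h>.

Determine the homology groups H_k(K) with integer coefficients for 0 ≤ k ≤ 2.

We work with the vertex ordering a < b < c < d < e < f < g < h < i. The simplices of K, each written with vertices in increasing order, are:

  0-simplices (9): a, b, c, d, e, f, g, h, i
  1-simplices (17): ab, ac, ae, ag, bf, bg, bi, cf, cg, ci, de, df, dh, eg, ei, fh, gi
  2-simplices (7): abg, acg, aeg, bgi, cgi, dfh, egi

so the chain groups are C_0 ≅ Z^9, C_1 ≅ Z^17, C_2 ≅ Z^7.

Boundary ∂_1: C_1 → C_0 sends each edge [p,q] (with p < q) to q − p. For instance
  ∂dh = h − d.
The resulting 9×17 matrix has rank 8, and its Smith normal form has invariant factors (1,1,1,1,1,1,1,1).

The boundary map ∂_2: C_2 → C_1 acts by ∂[p,q,r] = [q,r] − [p,r] + [p,q]. For instance
  ∂cgi = gi − ci + cg,
  ∂abg = bg − ag + ab.
This gives a 17×7 integer matrix of rank 7; reducing to Smith normal form yields diagonal entries (1,1,1,1,1,1,1).

Now H_k = ker ∂_k / im ∂_{k+1}, so:

  H_0: rank C_0 − rank ∂_1 = 9 − 8 = 1, and the invariant factors of ∂_1 are all 1, so H_0 = Z.
  H_1: rank ker ∂_1 − rank ∂_2 = (17 − 8) − 7 = 2, and the invariant factors of ∂_2 are all 1, so H_1 = Z^2.
  H_2: rank ker ∂_2 − rank ∂_3 = (7 − 7) − 0 = 0, and there is no ∂_3, so H_2 = 0.

H_0 = Z,  H_1 = Z^2,  H_2 = 0.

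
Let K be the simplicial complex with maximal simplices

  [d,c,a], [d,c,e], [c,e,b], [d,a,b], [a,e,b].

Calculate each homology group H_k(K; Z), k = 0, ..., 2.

Fix the vertex order a < b < c < d < e and write every simplex with vertices in increasing order. Then dim K = 2 and the simplices of K are:

  0-simplices (5): a, b, c, d, e
  1-simplices (10): ab, ac, ad, ae, bc, bd, be, cd, ce, de
  2-simplices (5): abd, abe, acd, bce, cde

so the chain groups are C_0 ≅ Z^5, C_1 ≅ Z^10, C_2 ≅ Z^5.

∂_1: C_1 → C_0 sends each edge [p,q] (with p < q) to q − p.
The resulting 5×10 matrix has rank 4, and its Smith normal form has invariant factors (1,1,1,1).

The boundary map ∂_2: C_2 → C_1 sends each 2-simplex [p,q,r] to [q,r] − [p,r] + [p,q]. For instance
  ∂abd = bd − ad + ab,
  ∂abe = be − ae + ab.
The resulting 10×5 matrix has rank 5, and its Smith normal form has invariant factors (1,1,1,1,1).

From H_k ≅ ker(∂_k) / im(∂_{k+1}) we obtain:

  H_0: rank C_0 − rank ∂_1 = 5 − 4 = 1, and the invariant factors of ∂_1 are all 1, so H_0 ≅ Z.
  H_1: rank ker ∂_1 − rank ∂_2 = (10 − 4) − 5 = 1, and the invariant factors of ∂_2 are all 1, so H_1 ≅ Z.
  H_2: rank ker ∂_2 − rank ∂_3 = (5 − 5) − 0 = 0, and there is no ∂_3, so H_2 ≅ 0.

(K is a triangulation of the Möbius band.)

H_0 ≅ Z,  H_1 ≅ Z,  H_2 = 0.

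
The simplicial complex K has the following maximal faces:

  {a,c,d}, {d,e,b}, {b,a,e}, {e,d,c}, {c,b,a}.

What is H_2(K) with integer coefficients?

H_2 ≅ 0.

K has 5 vertices, 10 edges, 5 triangles.
rank ∂_2 = 5, rank ∂_3 = 0 ⇒ b_2 = 5 − 5 − 0 = 0. So H_2 = 0.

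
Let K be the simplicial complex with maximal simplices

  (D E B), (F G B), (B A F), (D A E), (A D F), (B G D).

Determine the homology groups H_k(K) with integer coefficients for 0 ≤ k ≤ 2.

H_0 = Z,  H_1 = Z,  H_2 = 0.

K has 6 vertices, 12 edges, 6 triangles.
rank ∂_0 = 0, rank ∂_1 = 5 ⇒ b_0 = 6 − 0 − 5 = 1; all invariant factors of ∂_1 are 1 so no torsion. So H_0 ≅ Z.
rank ∂_1 = 5, rank ∂_2 = 6 ⇒ b_1 = 12 − 5 − 6 = 1; all invariant factors of ∂_2 are 1 so no torsion. So H_1 ≅ Z.
rank ∂_2 = 6, rank ∂_3 = 0 ⇒ b_2 = 6 − 6 − 0 = 0. So H_2 ≅ 0.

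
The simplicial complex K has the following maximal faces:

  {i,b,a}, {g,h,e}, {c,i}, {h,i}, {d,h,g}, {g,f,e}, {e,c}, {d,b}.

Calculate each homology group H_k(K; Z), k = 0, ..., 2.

H_0 ≅ Z,  H_1 ≅ Z^2,  H_2 = 0.

K has 9 vertices, 14 edges, 4 triangles.
rank ∂_0 = 0, rank ∂_1 = 8 ⇒ b_0 = 9 − 0 − 8 = 1; all invariant factors of ∂_1 are 1 so no torsion. So H_0 = Z.
rank ∂_1 = 8, rank ∂_2 = 4 ⇒ b_1 = 14 − 8 − 4 = 2; all invariant factors of ∂_2 are 1 so no torsion. So H_1 = Z^2.
rank ∂_2 = 4, rank ∂_3 = 0 ⇒ b_2 = 4 − 4 − 0 = 0. So H_2 = 0.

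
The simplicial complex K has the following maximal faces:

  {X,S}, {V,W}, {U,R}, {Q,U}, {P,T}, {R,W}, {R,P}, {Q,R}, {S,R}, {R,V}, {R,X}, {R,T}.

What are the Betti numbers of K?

b_0 = 1, b_1 = 4.

We work with the vertex ordering P < Q < R < S < T < U < V < W < X. The simplices of K, each written with vertices in increasing order, are:

  0-simplices (9): P, Q, R, S, T, U, V, W, X
  1-simplices (12): PR, PT, QR, QU, RS, RT, RU, RV, RW, RX, SX, VW

so the chain groups are C_0 ≅ Z^9, C_1 ≅ Z^12.

Boundary ∂_1: C_1 → C_0 maps an edge to its endpoints' difference, ∂[p,q] = q − p. For instance
  ∂RW = W − R.
This gives a 9×12 integer matrix of rank 8; reducing to Smith normal form yields diagonal entries (1,1,1,1,1,1,1,1).

Now H_k = ker ∂_k / im ∂_{k+1}, so:

  H_0: rank C_0 − rank ∂_1 = 9 − 8 = 1, and the invariant factors of ∂_1 are all 1, so H_0 = Z.
  H_1: rank ker ∂_1 − rank ∂_2 = (12 − 8) − 0 = 4, and there is no ∂_2, so H_1 = Z^4.

As a check, the Euler characteristic is 9 − 12 = -3, which agrees with 1 − 4 = -3.

Hence the Betti numbers are b_0 = 1, b_1 = 4.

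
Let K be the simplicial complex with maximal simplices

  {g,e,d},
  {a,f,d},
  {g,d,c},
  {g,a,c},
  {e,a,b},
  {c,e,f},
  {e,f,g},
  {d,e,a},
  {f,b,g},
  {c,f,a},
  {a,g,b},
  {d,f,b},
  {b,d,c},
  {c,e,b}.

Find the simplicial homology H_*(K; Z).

H_0 = Z,  H_1 = Z^2,  H_2 = Z.

Take the total order a < b < c < d < e < f < g on the vertex set. Then K (dimension 2) consists of the simplices:

  0-simplices (7): a, b, c, d, e, f, g
  1-simplices (21): ab, ac, ad, ae, af, ag, bc, bd, be, bf, bg, cd, ce, cf, cg, de, df, dg, ef, eg, fg
  2-simplices (14): abe, abg, acf, acg, ade, adf, bcd, bce, bdf, bfg, cdg, cef, deg, efg

Hence C_0 ≅ Z^7, C_1 ≅ Z^21, C_2 ≅ Z^14.

The boundary map ∂_1: C_1 → C_0 maps an edge to its endpoints' difference, ∂[p,q] = q − p. For instance
  ∂ad = d − a.
The resulting 7×21 matrix has rank 6, and its Smith normal form has invariant factors (1,1,1,1,1,1).

Boundary ∂_2: C_2 → C_1 sends each 2-simplex [p,q,r] to [q,r] − [p,r] + [p,q]. For instance
  ∂acf = cf − af + ac,
  ∂bcd = cd − bd + bc.
The 21×14 boundary matrix has rank 13 and Smith normal form diag(1,1,1,1,1,1,1,1,1,1,1,1,1).

Computing H_k = (kernel of ∂_k) / (image of ∂_{k+1}):

  H_0: rank C_0 − rank ∂_1 = 7 − 6 = 1, and the invariant factors of ∂_1 are all 1, so H_0 ≅ Z.
  H_1: rank ker ∂_1 − rank ∂_2 = (21 − 6) − 13 = 2, and the invariant factors of ∂_2 are all 1, so H_1 ≅ Z^2.
  H_2: rank ker ∂_2 − rank ∂_3 = (14 − 13) − 0 = 1, and there is no ∂_3, so H_2 ≅ Z.

(K is a triangulation of the torus T^2.)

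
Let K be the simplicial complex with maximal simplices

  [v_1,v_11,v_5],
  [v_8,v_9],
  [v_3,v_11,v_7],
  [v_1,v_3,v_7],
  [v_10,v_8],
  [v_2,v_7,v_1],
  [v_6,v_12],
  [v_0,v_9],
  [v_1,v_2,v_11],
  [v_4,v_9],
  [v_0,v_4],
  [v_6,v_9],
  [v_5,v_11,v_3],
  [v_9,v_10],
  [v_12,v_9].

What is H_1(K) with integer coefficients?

Order the vertices as v_0 < v_1 < v_2 < v_3 < v_4 < v_5 < v_6 < v_7 < v_8 < v_9 < v_10 < v_11 < v_12. Listing each simplex with vertices in this order, K has dimension 2 with simplices:

  0-simplices (13): [v_0], [v_1], [v_2], [v_3], [v_4], [v_5], [v_6], [v_7], [v_8], [v_9], [v_10], [v_11], [v_12]
  1-simplices (21): (21 of them)
  2-simplices (6): [v_1,v_2,v_7], [v_1,v_2,v_11], [v_1,v_3,v_7], [v_1,v_5,v_11], [v_3,v_5,v_11], [v_3,v_7,v_11]

giving chain groups C_0 ≅ Z^13, C_1 ≅ Z^21, C_2 ≅ Z^6.

∂_1: C_1 → C_0 maps an edge to its endpoints' difference, ∂[p,q] = q − p.
The resulting 13×21 matrix has rank 11, and its Smith normal form has invariant factors (1,1,1,1,1,1,1,1,1,1,1).

The boundary map ∂_2: C_2 → C_1 maps a triangle to the signed sum of its edges. For instance
  ∂[v_3,v_7,v_11] = [v_7,v_11] − [v_3,v_11] + [v_3,v_7],
  ∂[v_1,v_2,v_11] = [v_2,v_11] − [v_1,v_11] + [v_1,v_2].
As a 21×6 matrix over Z this has rank 6, with invariant factors (1,1,1,1,1,1).

Now H_k = ker ∂_k / im ∂_{k+1}, so:

  H_1: rank ker ∂_1 − rank ∂_2 = (21 − 11) − 6 = 4, and the invariant factors of ∂_2 are all 1, so H_1 ≅ Z^4.

H_1 ≅ Z^4.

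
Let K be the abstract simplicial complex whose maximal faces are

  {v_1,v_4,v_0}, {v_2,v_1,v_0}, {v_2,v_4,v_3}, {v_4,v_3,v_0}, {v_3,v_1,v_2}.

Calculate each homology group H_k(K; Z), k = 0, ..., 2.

H_0 ≅ Z,  H_1 ≅ Z,  H_2 = 0.

We work with the vertex ordering v_0 < v_1 < v_2 < v_3 < v_4. The simplices of K, each written with vertices in increasing order, are:

  0-simplices (5): [v_0], [v_1], [v_2], [v_3], [v_4]
  1-simplices (10): [v_0,v_1], [v_0,v_2], [v_0,v_3], [v_0,v_4], [v_1,v_2], [v_1,v_3], [v_1,v_4], [v_2,v_3], [v_2,v_4], [v_3,v_4]
  2-simplices (5): [v_0,v_1,v_2], [v_0,v_1,v_4], [v_0,v_3,v_4], [v_1,v_2,v_3], [v_2,v_3,v_4]

giving chain groups C_0 ≅ Z^5, C_1 ≅ Z^10, C_2 ≅ Z^5.

Boundary ∂_1: C_1 → C_0 maps an edge to its endpoints' difference, ∂[p,q] = q − p. For instance
  ∂[v_0,v_4] = [v_4] − [v_0].
The 5×10 boundary matrix has rank 4 and Smith normal form diag(1,1,1,1).

∂_2: C_2 → C_1 maps a triangle to the signed sum of its edges. For instance
  ∂[v_1,v_2,v_3] = [v_2,v_3] − [v_1,v_3] + [v_1,v_2],
  ∂[v_0,v_1,v_4] = [v_1,v_4] − [v_0,v_4] + [v_0,v_1].
The 10×5 boundary matrix has rank 5 and Smith normal form diag(1,1,1,1,1).

Reading off H_k = ker ∂_k / im ∂_{k+1}:

  H_0: rank C_0 − rank ∂_1 = 5 − 4 = 1, and the invariant factors of ∂_1 are all 1, so H_0 ≅ Z.
  H_1: rank ker ∂_1 − rank ∂_2 = (10 − 4) − 5 = 1, and the invariant factors of ∂_2 are all 1, so H_1 ≅ Z.
  H_2: rank ker ∂_2 − rank ∂_3 = (5 − 5) − 0 = 0, and there is no ∂_3, so H_2 ≅ 0.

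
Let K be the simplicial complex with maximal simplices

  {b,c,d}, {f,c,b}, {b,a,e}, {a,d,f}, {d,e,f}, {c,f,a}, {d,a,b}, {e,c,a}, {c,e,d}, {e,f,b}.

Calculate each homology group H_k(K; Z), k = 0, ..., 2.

Take the total order a < b < c < d < e < f on the vertex set. Then K (dimension 2) consists of the simplices:

  0-simplices (6): a, b, c, d, e, f
  1-simplices (15): ab, ac, ad, ae, af, bc, bd, be, bf, cd, ce, cf, de, df, ef
  2-simplices (10): abd, abe, ace, acf, adf, bcd, bcf, bef, cde, def

Hence C_0 ≅ Z^6, C_1 ≅ Z^15, C_2 ≅ Z^10.

Boundary ∂_1: C_1 → C_0 sends each edge [p,q] (with p < q) to q − p.
The 6×15 boundary matrix has rank 5 and Smith normal form diag(1,1,1,1,1).

Boundary ∂_2: C_2 → C_1 acts by ∂[p,q,r] = [q,r] − [p,r] + [p,q]. For instance
  ∂bcf = cf − bf + bc,
  ∂abd = bd − ad + ab.
As a 15×10 matrix over Z this has rank 10, with invariant factors (1,1,1,1,1,1,1,1,1,2).

Now H_k = ker ∂_k / im ∂_{k+1}, so:

  H_0: rank C_0 − rank ∂_1 = 6 − 5 = 1, and the invariant factors of ∂_1 are all 1, so H_0 ≅ Z.
  H_1: rank ker ∂_1 − rank ∂_2 = (15 − 5) − 10 = 0, and ∂_2 has invariant factor 2 > 1, so H_1 ≅ Z/2.
  H_2: rank ker ∂_2 − rank ∂_3 = (10 − 10) − 0 = 0, and there is no ∂_3, so H_2 ≅ 0.

H_0 = Z,  H_1 = Z/2,  H_2 = 0.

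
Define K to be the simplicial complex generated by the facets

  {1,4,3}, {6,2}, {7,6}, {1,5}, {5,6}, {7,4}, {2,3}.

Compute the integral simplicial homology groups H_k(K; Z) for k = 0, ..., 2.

Fix the vertex order 1 < 2 < 3 < 4 < 5 < 6 < 7 and write every simplex with vertices in increasing order. Then dim K = 2 and the simplices of K are:

  0-simplices (7): [1], [2], [3], [4], [5], [6], [7]
  1-simplices (9): [1,3], [1,4], [1,5], [2,3], [2,6], [3,4], [4,7], [5,6], [6,7]
  2-simplices (1): [1,3,4]

Hence C_0 ≅ Z^7, C_1 ≅ Z^9, C_2 ≅ Z^1.

The boundary map ∂_1: C_1 → C_0 maps an edge to its endpoints' difference, ∂[p,q] = q − p. For instance
  ∂[3,4] = [4] − [3].
This gives a 7×9 integer matrix of rank 6; reducing to Smith normal form yields diagonal entries (1,1,1,1,1,1).

Boundary ∂_2: C_2 → C_1 maps a triangle to the signed sum of its edges. For instance
  ∂[1,3,4] = [3,4] − [1,4] + [1,3].
This gives a 9×1 integer matrix of rank 1; reducing to Smith normal form yields diagonal entries (1).

Now H_k = ker ∂_k / im ∂_{k+1}, so:

  H_0: rank C_0 − rank ∂_1 = 7 − 6 = 1, and the invariant factors of ∂_1 are all 1, so H_0 ≅ Z.
  H_1: rank ker ∂_1 − rank ∂_2 = (9 − 6) − 1 = 2, and the invariant factors of ∂_2 are all 1, so H_1 ≅ Z^2.
  H_2: rank ker ∂_2 − rank ∂_3 = (1 − 1) − 0 = 0, and there is no ∂_3, so H_2 ≅ 0.

As a check, the Euler characteristic is 7 − 9 + 1 = -1, which agrees with 1 − 2 + 0 = -1.

H_0 = Z,  H_1 = Z^2,  H_2 = 0.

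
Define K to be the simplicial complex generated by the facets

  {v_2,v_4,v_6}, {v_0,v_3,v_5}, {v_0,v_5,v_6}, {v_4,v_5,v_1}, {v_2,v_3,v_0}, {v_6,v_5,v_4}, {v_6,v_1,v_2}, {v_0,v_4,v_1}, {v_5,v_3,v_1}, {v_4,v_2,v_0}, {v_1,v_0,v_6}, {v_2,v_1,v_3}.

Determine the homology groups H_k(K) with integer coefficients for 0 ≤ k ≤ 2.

Take the total order v_0 < v_1 < v_2 < v_3 < v_4 < v_5 < v_6 on the vertex set. Then K (dimension 2) consists of the simplices:

  0-simplices (7): [v_0], [v_1], [v_2], [v_3], [v_4], [v_5], [v_6]
  1-simplices (18): (18 of them)
  2-simplices (12): (12 of them)

giving chain groups C_0 ≅ Z^7, C_1 ≅ Z^18, C_2 ≅ Z^12.

The boundary map ∂_1: C_1 → C_0 maps an edge to its endpoints' difference, ∂[p,q] = q − p. For instance
  ∂[v_0,v_3] = [v_3] − [v_0].
As a 7×18 matrix over Z this has rank 6, with invariant factors (1,1,1,1,1,1).

The boundary map ∂_2: C_2 → C_1 sends each 2-simplex [p,q,r] to [q,r] − [p,r] + [p,q]. For instance
  ∂[v_0,v_2,v_4] = [v_2,v_4] − [v_0,v_4] + [v_0,v_2],
  ∂[v_0,v_1,v_4] = [v_1,v_4] − [v_0,v_4] + [v_0,v_1].
This gives a 18×12 integer matrix of rank 12; reducing to Smith normal form yields diagonal entries (1,1,1,1,1,1,1,1,1,1,1,2).

Computing H_k = (kernel of ∂_k) / (image of ∂_{k+1}):

  H_0: rank C_0 − rank ∂_1 = 7 − 6 = 1, and the invariant factors of ∂_1 are all 1, so H_0 = Z.
  H_1: rank ker ∂_1 − rank ∂_2 = (18 − 6) − 12 = 0, and ∂_2 has invariant factor 2 > 1, so H_1 = Z/2Z.
  H_2: rank ker ∂_2 − rank ∂_3 = (12 − 12) − 0 = 0, and there is no ∂_3, so H_2 = 0.

H_0 ≅ Z,  H_1 ≅ Z/2Z,  H_2 = 0.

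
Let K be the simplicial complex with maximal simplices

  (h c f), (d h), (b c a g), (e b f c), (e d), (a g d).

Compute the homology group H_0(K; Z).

H_0 ≅ Z.

We work with the vertex ordering a < b < c < d < e < f < g < h. The simplices of K, each written with vertices in increasing order, are:

  0-simplices (8): a, b, c, d, e, f, g, h
  1-simplices (17): ab, ac, ad, ag, bc, be, bf, bg, ce, cf, cg, ch, de, dg, dh, ef, fh
  2-simplices (10): abc, abg, acg, adg, bce, bcf, bcg, bef, cef, cfh
  3-simplices (2): abcg, bcef

Hence C_0 ≅ Z^8, C_1 ≅ Z^17, C_2 ≅ Z^10, C_3 ≅ Z^2.

∂_1: C_1 → C_0 is given by ∂[p,q] = [q] − [p]. For instance
  ∂fh = h − f.
As a 8×17 matrix over Z this has rank 7, with invariant factors (1,1,1,1,1,1,1).

Boundary ∂_2: C_2 → C_1 sends each 2-simplex [p,q,r] to [q,r] − [p,r] + [p,q]. For instance
  ∂abc = bc − ac + ab,
  ∂bce = ce − be + bc.
The 17×10 boundary matrix has rank 8 and Smith normal form diag(1,1,1,1,1,1,1,1).

The boundary map ∂_3: C_3 → C_2 sends each 3-simplex σ to the alternating sum Σ_i (−1)^i (σ with its i-th vertex removed). For instance
  ∂abcg = bcg − acg + abg − abc,
  ∂bcef = cef − bef + bcf − bce.
The resulting 10×2 matrix has rank 2, and its Smith normal form has invariant factors (1,1).

From H_k ≅ ker(∂_k) / im(∂_{k+1}) we obtain:

  H_0: rank C_0 − rank ∂_1 = 8 − 7 = 1, and the invariant factors of ∂_1 are all 1, so H_0 = Z.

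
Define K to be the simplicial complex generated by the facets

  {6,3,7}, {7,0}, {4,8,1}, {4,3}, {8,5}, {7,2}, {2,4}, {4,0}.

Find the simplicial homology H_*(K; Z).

We work with the vertex ordering 0 < 1 < 2 < 3 < 4 < 5 < 6 < 7 < 8. The simplices of K, each written with vertices in increasing order, are:

  0-simplices (9): [0], [1], [2], [3], [4], [5], [6], [7], [8]
  1-simplices (12): [0,4], [0,7], [1,4], [1,8], [2,4], [2,7], [3,4], [3,6], [3,7], [4,8], [5,8], [6,7]
  2-simplices (2): [1,4,8], [3,6,7]

so the chain groups are C_0 ≅ Z^9, C_1 ≅ Z^12, C_2 ≅ Z^2.

∂_1: C_1 → C_0 is given by ∂[p,q] = [q] − [p]. For instance
  ∂[0,4] = [4] − [0].
The 9×12 boundary matrix has rank 8 and Smith normal form diag(1,1,1,1,1,1,1,1).

Boundary ∂_2: C_2 → C_1 sends each 2-simplex [p,q,r] to [q,r] − [p,r] + [p,q]. For instance
  ∂[3,6,7] = [6,7] − [3,7] + [3,6],
  ∂[1,4,8] = [4,8] − [1,8] + [1,4].
As a 12×2 matrix over Z this has rank 2, with invariant factors (1,1).

Computing H_k = (kernel of ∂_k) / (image of ∂_{k+1}):

  H_0: rank C_0 − rank ∂_1 = 9 − 8 = 1, and the invariant factors of ∂_1 are all 1, so H_0 = Z.
  H_1: rank ker ∂_1 − rank ∂_2 = (12 − 8) − 2 = 2, and the invariant factors of ∂_2 are all 1, so H_1 = Z^2.
  H_2: rank ker ∂_2 − rank ∂_3 = (2 − 2) − 0 = 0, and there is no ∂_3, so H_2 = 0.

H_0 ≅ Z,  H_1 ≅ Z^2,  H_2 = 0.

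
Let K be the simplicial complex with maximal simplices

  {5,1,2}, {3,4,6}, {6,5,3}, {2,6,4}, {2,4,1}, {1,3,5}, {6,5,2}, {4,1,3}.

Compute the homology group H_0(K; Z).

H_0 ≅ Z.

We work with the vertex ordering 1 < 2 < 3 < 4 < 5 < 6. The simplices of K, each written with vertices in increasing order, are:

  0-simplices (6): [1], [2], [3], [4], [5], [6]
  1-simplices (12): [1,2], [1,3], [1,4], [1,5], [2,4], [2,5], [2,6], [3,4], [3,5], [3,6], [4,6], [5,6]
  2-simplices (8): [1,2,4], [1,2,5], [1,3,4], [1,3,5], [2,4,6], [2,5,6], [3,4,6], [3,5,6]

giving chain groups C_0 ≅ Z^6, C_1 ≅ Z^12, C_2 ≅ Z^8.

∂_1: C_1 → C_0 sends each edge [p,q] (with p < q) to q − p. For instance
  ∂[2,6] = [6] − [2].
As a 6×12 matrix over Z this has rank 5, with invariant factors (1,1,1,1,1).

∂_2: C_2 → C_1 maps a triangle to the signed sum of its edges. For instance
  ∂[1,2,5] = [2,5] − [1,5] + [1,2],
  ∂[2,5,6] = [5,6] − [2,6] + [2,5].
This gives a 12×8 integer matrix of rank 7; reducing to Smith normal form yields diagonal entries (1,1,1,1,1,1,1).

Now H_k = ker ∂_k / im ∂_{k+1}, so:

  H_0: rank C_0 − rank ∂_1 = 6 − 5 = 1, and the invariant factors of ∂_1 are all 1, so H_0 ≅ Z.

(K is a triangulation of the 2-sphere S^2.)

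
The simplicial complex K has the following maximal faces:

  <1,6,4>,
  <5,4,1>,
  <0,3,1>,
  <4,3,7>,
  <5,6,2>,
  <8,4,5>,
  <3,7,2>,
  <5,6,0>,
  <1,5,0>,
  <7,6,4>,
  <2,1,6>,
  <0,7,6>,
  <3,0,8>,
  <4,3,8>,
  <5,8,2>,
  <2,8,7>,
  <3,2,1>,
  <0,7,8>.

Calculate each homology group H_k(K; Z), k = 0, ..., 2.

Fix the vertex order 0 < 1 < 2 < 3 < 4 < 5 < 6 < 7 < 8 and write every simplex with vertices in increasing order. Then dim K = 2 and the simplices of K are:

  0-simplices (9): [0], [1], [2], [3], [4], [5], [6], [7], [8]
  1-simplices (27): (27 of them)
  2-simplices (18): [0,1,3], [0,1,5], [0,3,8], [0,5,6], [0,6,7], [0,7,8], [1,2,3], [1,2,6], [1,4,5], [1,4,6], [2,3,7], [2,5,6], [2,5,8], [2,7,8], [3,4,7], [3,4,8], [4,5,8], [4,6,7]

giving chain groups C_0 ≅ Z^9, C_1 ≅ Z^27, C_2 ≅ Z^18.

∂_1: C_1 → C_0 is given by ∂[p,q] = [q] − [p].
The resulting 9×27 matrix has rank 8, and its Smith normal form has invariant factors (1,1,1,1,1,1,1,1).

The boundary map ∂_2: C_2 → C_1 maps a triangle to the signed sum of its edges. For instance
  ∂[0,1,3] = [1,3] − [0,3] + [0,1],
  ∂[4,6,7] = [6,7] − [4,7] + [4,6].
The resulting 27×18 matrix has rank 18, and its Smith normal form has invariant factors (1,1,1,1,1,1,1,1,1,1,1,1,1,1,1,1,1,2).

Now H_k = ker ∂_k / im ∂_{k+1}, so:

  H_0: rank C_0 − rank ∂_1 = 9 − 8 = 1, and the invariant factors of ∂_1 are all 1, so H_0 ≅ Z.
  H_1: rank ker ∂_1 − rank ∂_2 = (27 − 8) − 18 = 1, and ∂_2 has invariant factor 2 > 1, so H_1 ≅ Z ⊕ Z/2Z.
  H_2: rank ker ∂_2 − rank ∂_3 = (18 − 18) − 0 = 0, and there is no ∂_3, so H_2 ≅ 0.

As a check, the Euler characteristic is 9 − 27 + 18 = 0, which agrees with 1 − 1 + 0 = 0.
(K is a triangulation of the Klein bottle.)

H_0 ≅ Z,  H_1 ≅ Z ⊕ Z/2Z,  H_2 = 0.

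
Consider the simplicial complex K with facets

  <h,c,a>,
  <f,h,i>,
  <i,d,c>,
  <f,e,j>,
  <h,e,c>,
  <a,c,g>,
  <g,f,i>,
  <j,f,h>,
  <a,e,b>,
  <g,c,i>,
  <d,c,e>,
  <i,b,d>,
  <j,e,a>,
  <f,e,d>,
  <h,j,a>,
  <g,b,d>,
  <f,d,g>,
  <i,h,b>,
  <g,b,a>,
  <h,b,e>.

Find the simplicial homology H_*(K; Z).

H_0 ≅ Z,  H_1 ≅ Z ⊕ Z/2Z,  H_2 = 0.

Take the total order a < b < c < d < e < f < g < h < i < j on the vertex set. Then K (dimension 2) consists of the simplices:

  0-simplices (10): a, b, c, d, e, f, g, h, i, j
  1-simplices (30): ab, ac, ae, ag, ah, aj, bd, be, bg, bh, bi, cd, ce, cg, ch, ci, de, df, dg, di, ef, eh, ej, fg, fh, fi, fj, gi, hi, hj
  2-simplices (20): abe, abg, acg, ach, aej, ahj, bdg, bdi, beh, bhi, cde, cdi, ceh, cgi, def, dfg, efj, fgi, fhi, fhj

Hence C_0 ≅ Z^10, C_1 ≅ Z^30, C_2 ≅ Z^20.

∂_1: C_1 → C_0 is given by ∂[p,q] = [q] − [p].
As a 10×30 matrix over Z this has rank 9, with invariant factors (1,1,1,1,1,1,1,1,1).

Boundary ∂_2: C_2 → C_1 acts by ∂[p,q,r] = [q,r] − [p,r] + [p,q]. For instance
  ∂def = ef − df + de,
  ∂abg = bg − ag + ab.
The resulting 30×20 matrix has rank 20, and its Smith normal form has invariant factors (1,1,1,1,1,1,1,1,1,1,1,1,1,1,1,1,1,1,1,2).

Computing H_k = (kernel of ∂_k) / (image of ∂_{k+1}):

  H_0: rank C_0 − rank ∂_1 = 10 − 9 = 1, and the invariant factors of ∂_1 are all 1, so H_0 = Z.
  H_1: rank ker ∂_1 − rank ∂_2 = (30 − 9) − 20 = 1, and ∂_2 has invariant factor 2 > 1, so H_1 = Z ⊕ Z/2Z.
  H_2: rank ker ∂_2 − rank ∂_3 = (20 − 20) − 0 = 0, and there is no ∂_3, so H_2 = 0.

As a check, the Euler characteristic is 10 − 30 + 20 = 0, which agrees with 1 − 1 + 0 = 0.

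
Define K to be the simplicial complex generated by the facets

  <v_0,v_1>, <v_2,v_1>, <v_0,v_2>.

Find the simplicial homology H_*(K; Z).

H_0 ≅ Z,  H_1 ≅ Z.

Order the vertices as v_0 < v_1 < v_2. Listing each simplex with vertices in this order, K has dimension 1 with simplices:

  0-simplices (3): [v_0], [v_1], [v_2]
  1-simplices (3): [v_0,v_1], [v_0,v_2], [v_1,v_2]

Hence C_0 ≅ Z^3, C_1 ≅ Z^3.

∂_1: C_1 → C_0 maps an edge to its endpoints' difference, ∂[p,q] = q − p. For instance
  ∂[v_0,v_1] = [v_1] − [v_0].
As a 3×3 matrix over Z this has rank 2, with invariant factors (1,1).

Computing H_k = (kernel of ∂_k) / (image of ∂_{k+1}):

  H_0: rank C_0 − rank ∂_1 = 3 − 2 = 1, and the invariant factors of ∂_1 are all 1, so H_0 = Z.
  H_1: rank ker ∂_1 − rank ∂_2 = (3 − 2) − 0 = 1, and there is no ∂_2, so H_1 = Z.

(K is a triangulation of the circle S^1.)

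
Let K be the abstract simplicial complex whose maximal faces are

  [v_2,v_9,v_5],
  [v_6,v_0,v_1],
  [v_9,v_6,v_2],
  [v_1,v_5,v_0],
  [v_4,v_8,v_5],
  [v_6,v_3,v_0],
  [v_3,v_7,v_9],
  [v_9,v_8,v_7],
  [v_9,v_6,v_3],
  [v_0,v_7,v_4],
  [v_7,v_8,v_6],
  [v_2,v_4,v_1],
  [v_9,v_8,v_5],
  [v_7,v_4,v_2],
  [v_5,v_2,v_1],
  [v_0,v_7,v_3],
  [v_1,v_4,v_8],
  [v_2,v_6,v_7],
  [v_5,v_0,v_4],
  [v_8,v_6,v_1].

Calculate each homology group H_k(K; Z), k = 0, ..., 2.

Order the vertices as v_0 < v_1 < v_2 < v_3 < v_4 < v_5 < v_6 < v_7 < v_8 < v_9. Listing each simplex with vertices in this order, K has dimension 2 with simplices:

  0-simplices (10): [v_0], [v_1], [v_2], [v_3], [v_4], [v_5], [v_6], [v_7], [v_8], [v_9]
  1-simplices (30): (30 of them)
  2-simplices (20): (20 of them)

so the chain groups are C_0 ≅ Z^10, C_1 ≅ Z^30, C_2 ≅ Z^20.

∂_1: C_1 → C_0 is given by ∂[p,q] = [q] − [p].
The 10×30 boundary matrix has rank 9 and Smith normal form diag(1,1,1,1,1,1,1,1,1).

The boundary map ∂_2: C_2 → C_1 maps a triangle to the signed sum of its edges. For instance
  ∂[v_0,v_3,v_6] = [v_3,v_6] − [v_0,v_6] + [v_0,v_3],
  ∂[v_0,v_1,v_5] = [v_1,v_5] − [v_0,v_5] + [v_0,v_1].
The resulting 30×20 matrix has rank 20, and its Smith normal form has invariant factors (1,1,1,1,1,1,1,1,1,1,1,1,1,1,1,1,1,1,1,2).

Now H_k = ker ∂_k / im ∂_{k+1}, so:

  H_0: rank C_0 − rank ∂_1 = 10 − 9 = 1, and the invariant factors of ∂_1 are all 1, so H_0 = Z.
  H_1: rank ker ∂_1 − rank ∂_2 = (30 − 9) − 20 = 1, and ∂_2 has invariant factor 2 > 1, so H_1 = Z ⊕ Z_2.
  H_2: rank ker ∂_2 − rank ∂_3 = (20 − 20) − 0 = 0, and there is no ∂_3, so H_2 = 0.

As a check, the Euler characteristic is 10 − 30 + 20 = 0, which agrees with 1 − 1 + 0 = 0.

H_0 ≅ Z,  H_1 ≅ Z ⊕ Z_2,  H_2 = 0.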